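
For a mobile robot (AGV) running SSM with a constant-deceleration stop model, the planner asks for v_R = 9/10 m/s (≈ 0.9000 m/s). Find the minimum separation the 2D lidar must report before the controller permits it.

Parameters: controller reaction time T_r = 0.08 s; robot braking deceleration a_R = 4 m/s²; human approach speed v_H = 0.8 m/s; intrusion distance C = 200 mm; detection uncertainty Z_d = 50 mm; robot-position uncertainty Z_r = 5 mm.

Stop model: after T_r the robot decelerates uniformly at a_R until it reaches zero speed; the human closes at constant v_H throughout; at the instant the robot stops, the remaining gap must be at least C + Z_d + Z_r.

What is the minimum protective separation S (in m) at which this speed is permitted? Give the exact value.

T_s = v_R/a_R = (9/10)/4 = 0.2250 s
reaction-phase robot travel = 0.9000·0.0800 = 0.0720 m
robot covers 0.9000·0.2250 − ½·4.0000·0.2250² = 0.1013 m while stopping
human over T_r+T_s: 0.8000·(0.0800+0.2250) = 0.2440 m
margins: 0.2000+0.0500+0.0050 = 0.2550 m
S_min ≈ 0.0720+0.1013+0.2440+0.2550  ⇒  S_min = 2689/4000 m

S_min = 2689/4000 m = 0.6723 m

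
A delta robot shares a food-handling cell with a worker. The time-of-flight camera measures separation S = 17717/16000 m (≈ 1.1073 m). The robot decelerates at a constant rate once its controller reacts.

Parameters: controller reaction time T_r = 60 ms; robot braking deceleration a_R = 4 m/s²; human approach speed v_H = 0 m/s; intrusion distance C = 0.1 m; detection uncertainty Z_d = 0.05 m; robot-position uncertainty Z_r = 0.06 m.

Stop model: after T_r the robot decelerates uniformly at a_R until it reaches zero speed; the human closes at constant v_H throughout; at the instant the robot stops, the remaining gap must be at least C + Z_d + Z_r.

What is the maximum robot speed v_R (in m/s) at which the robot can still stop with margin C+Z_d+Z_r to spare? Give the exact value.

v_R_max = 49/20 m/s = 2.4500 m/s

quadratic (1/8)·v² + (3/50)·v + (-14357/16000) = 0
  disc = (3/50)² − 4·(1/8)·(-14357/16000) = 72361/160000 ; √disc = 269/400
  v_R = (−(3/50) + 269/400) / (2·(1/8)) = 49/20 m/s
check:
stop time T_s = (49/20)/4 = 0.6125 s
robot in T_r: 2.4500·0.0600 = 0.1470 m
robot covers 2.4500·0.6125 − ½·4.0000·0.6125² = 0.7503 m while stopping
human closes 0.0000·0.6725 = 0.0000 m
residual clearance needed = 0.1000+0.0500+0.0600 = 0.2100 m
sum ≈ 0.1470+0.7503+0.0000+0.2100 ≈ 1.1073 m = S ✓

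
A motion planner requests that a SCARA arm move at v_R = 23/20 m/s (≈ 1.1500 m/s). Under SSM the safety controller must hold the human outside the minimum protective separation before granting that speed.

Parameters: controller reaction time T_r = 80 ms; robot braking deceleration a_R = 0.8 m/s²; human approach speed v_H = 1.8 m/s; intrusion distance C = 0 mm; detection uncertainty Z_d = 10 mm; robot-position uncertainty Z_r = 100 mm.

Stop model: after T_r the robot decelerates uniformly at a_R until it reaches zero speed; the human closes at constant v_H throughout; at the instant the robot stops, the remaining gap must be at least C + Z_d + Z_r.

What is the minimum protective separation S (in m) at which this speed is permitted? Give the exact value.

S_min = 60161/16000 m = 3.7601 m

T_s = v_R/a_R = (23/20)/(4/5) = 1.4375 s
robot covers v_R·T_r = 1.1500·0.0800 = 0.0920 m before braking
robot under decel: 1.1500²/(2·0.8000) = 0.8266 m
human over T_r+T_s: 1.8000·(0.0800+1.4375) = 2.7315 m
C+Z_d+Z_r = 0.0000+0.0100+0.1000 = 0.1100 m
S_min ≈ 0.0920+0.8266+2.7315+0.1100  ⇒  S_min = 60161/16000 m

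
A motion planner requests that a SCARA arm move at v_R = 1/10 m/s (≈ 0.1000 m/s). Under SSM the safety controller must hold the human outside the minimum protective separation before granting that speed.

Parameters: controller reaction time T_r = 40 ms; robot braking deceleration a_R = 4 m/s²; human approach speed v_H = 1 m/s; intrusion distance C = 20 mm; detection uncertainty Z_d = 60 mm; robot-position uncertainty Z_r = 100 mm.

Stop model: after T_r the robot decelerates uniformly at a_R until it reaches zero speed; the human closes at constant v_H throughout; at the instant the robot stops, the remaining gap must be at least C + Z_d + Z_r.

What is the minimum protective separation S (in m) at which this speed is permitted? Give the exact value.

T_s = v_R/a_R = (1/10)/4 = 0.0250 s
reaction-phase robot travel = 0.1000·0.0400 = 0.0040 m
braking distance = 0.1000²/(2·4.0000) = 0.0013 m
person approaches 1.0000·(0.0400+0.0250) = 0.0650 m
residual clearance needed = 0.0200+0.0600+0.1000 = 0.1800 m
S_min ≈ 0.0040+0.0013+0.0650+0.1800  ⇒  S_min = 1001/4000 m

S_min = 1001/4000 m = 0.2502 m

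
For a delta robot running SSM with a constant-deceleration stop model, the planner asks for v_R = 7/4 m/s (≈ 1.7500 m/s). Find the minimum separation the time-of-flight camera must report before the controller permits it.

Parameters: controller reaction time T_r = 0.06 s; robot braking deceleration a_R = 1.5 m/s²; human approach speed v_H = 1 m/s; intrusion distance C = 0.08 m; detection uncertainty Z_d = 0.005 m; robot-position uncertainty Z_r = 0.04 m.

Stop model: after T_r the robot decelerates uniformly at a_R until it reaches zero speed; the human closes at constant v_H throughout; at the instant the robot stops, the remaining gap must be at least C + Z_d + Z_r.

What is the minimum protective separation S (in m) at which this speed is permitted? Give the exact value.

S_min = 991/400 m = 2.4775 m

T_s = v_R/a_R = (7/4)/(3/2) = 1.1667 s
reaction-phase robot travel = 1.7500·0.0600 = 0.1050 m
braking distance = 1.7500²/(2·1.5000) = 1.0208 m
human closes 1.0000·1.2267 = 1.2267 m
margins: 0.0800+0.0050+0.0400 = 0.1250 m
S_min ≈ 0.1050+1.0208+1.2267+0.1250  ⇒  S_min = 991/400 m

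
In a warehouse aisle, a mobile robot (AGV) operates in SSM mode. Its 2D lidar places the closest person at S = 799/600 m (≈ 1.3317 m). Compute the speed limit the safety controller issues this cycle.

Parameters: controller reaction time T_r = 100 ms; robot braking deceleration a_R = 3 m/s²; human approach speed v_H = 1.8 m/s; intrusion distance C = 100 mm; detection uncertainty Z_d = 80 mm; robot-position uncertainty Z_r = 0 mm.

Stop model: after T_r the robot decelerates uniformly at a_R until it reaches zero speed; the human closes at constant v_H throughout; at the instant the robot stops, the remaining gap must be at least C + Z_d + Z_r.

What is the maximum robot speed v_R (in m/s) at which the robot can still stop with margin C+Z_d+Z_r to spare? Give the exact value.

v_R_max = 11/10 m/s = 1.1000 m/s

at the boundary: (1/6)·v² + (7/10)·v + (-583/600) = 0
  disc = (7/10)² − 4·(1/6)·(-583/600) = 256/225 ; √disc = 16/15
  v_R = (−(7/10) + 16/15) / (2·(1/6)) = 11/10 m/s
check:
T_s = v_R/a_R = (11/10)/3 = 0.3667 s
robot in T_r: 1.1000·0.1000 = 0.1100 m
braking distance = 1.1000²/(2·3.0000) = 0.2017 m
human closes 1.8000·0.4667 = 0.8400 m
C+Z_d+Z_r = 0.1000+0.0800+0.0000 = 0.1800 m
sum ≈ 0.1100+0.2017+0.8400+0.1800 ≈ 1.3317 m = S ✓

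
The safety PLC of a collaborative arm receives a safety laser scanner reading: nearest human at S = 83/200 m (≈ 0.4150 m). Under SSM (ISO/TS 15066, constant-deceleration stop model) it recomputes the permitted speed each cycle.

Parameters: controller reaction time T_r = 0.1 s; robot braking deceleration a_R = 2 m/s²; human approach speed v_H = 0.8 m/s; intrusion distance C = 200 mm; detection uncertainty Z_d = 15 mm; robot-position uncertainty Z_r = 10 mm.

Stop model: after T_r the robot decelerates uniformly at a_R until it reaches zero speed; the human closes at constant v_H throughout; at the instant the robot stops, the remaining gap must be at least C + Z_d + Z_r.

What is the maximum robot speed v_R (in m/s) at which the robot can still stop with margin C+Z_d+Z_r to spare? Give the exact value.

v_R_max = 1/5 m/s = 0.2000 m/s

collect terms ⇒ (1/4)·v_R² + (1/2)·v_R + (-11/100) = 0
  disc = (1/2)² − 4·(1/4)·(-11/100) = 9/25 ; √disc = 3/5
  v_R = (−(1/2) + 3/5) / (2·(1/4)) = 1/5 m/s
check:
stop time T_s = (1/5)/2 = 0.1000 s
robot covers v_R·T_r = 0.2000·0.1000 = 0.0200 m before braking
braking distance = 0.2000²/(2·2.0000) = 0.0100 m
person approaches 0.8000·(0.1000+0.1000) = 0.1600 m
margins: 0.2000+0.0150+0.0100 = 0.2250 m
sum ≈ 0.0200+0.0100+0.1600+0.2250 ≈ 0.4150 m = S ✓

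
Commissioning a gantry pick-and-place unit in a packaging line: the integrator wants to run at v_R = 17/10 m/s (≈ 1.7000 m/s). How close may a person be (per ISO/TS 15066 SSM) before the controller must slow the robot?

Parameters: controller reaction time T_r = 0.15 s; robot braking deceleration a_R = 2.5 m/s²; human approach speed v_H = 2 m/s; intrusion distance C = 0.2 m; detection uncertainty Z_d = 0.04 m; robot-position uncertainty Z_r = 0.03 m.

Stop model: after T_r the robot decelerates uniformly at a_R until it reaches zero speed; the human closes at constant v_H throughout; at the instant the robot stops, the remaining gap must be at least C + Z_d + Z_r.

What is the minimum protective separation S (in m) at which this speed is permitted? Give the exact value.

S_min = 2763/1000 m = 2.7630 m

braking lasts T_s = (17/10)/(5/2) = 0.6800 s
robot covers v_R·T_r = 1.7000·0.1500 = 0.2550 m before braking
braking distance = 1.7000²/(2·2.5000) = 0.5780 m
person approaches 2.0000·(0.1500+0.6800) = 1.6600 m
margins: 0.2000+0.0400+0.0300 = 0.2700 m
S_min ≈ 0.2550+0.5780+1.6600+0.2700  ⇒  S_min = 2763/1000 m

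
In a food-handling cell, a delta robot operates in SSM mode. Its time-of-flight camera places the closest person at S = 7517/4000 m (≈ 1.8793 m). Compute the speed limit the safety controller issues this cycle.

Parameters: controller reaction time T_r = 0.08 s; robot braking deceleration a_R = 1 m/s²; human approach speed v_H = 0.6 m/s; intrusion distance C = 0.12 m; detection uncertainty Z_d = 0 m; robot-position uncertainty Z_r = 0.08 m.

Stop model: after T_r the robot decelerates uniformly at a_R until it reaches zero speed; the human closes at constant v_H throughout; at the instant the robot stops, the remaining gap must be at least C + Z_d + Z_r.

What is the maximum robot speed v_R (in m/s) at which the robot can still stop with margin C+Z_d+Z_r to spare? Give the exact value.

v_R_max = 5/4 m/s = 1.2500 m/s

collect terms ⇒ (1/2)·v_R² + (17/25)·v_R + (-261/160) = 0
  disc = (17/25)² − 4·(1/2)·(-261/160) = 37249/10000 ; √disc = 193/100
  v_R = (−(17/25) + 193/100) / (2·(1/2)) = 5/4 m/s
check:
stop time T_s = (5/4)/1 = 1.2500 s
reaction-phase robot travel = 1.2500·0.0800 = 0.1000 m
robot covers 1.2500·1.2500 − ½·1.0000·1.2500² = 0.7812 m while stopping
human over T_r+T_s: 0.6000·(0.0800+1.2500) = 0.7980 m
C+Z_d+Z_r = 0.1200+0.0000+0.0800 = 0.2000 m
sum ≈ 0.1000+0.7812+0.7980+0.2000 ≈ 1.8793 m = S ✓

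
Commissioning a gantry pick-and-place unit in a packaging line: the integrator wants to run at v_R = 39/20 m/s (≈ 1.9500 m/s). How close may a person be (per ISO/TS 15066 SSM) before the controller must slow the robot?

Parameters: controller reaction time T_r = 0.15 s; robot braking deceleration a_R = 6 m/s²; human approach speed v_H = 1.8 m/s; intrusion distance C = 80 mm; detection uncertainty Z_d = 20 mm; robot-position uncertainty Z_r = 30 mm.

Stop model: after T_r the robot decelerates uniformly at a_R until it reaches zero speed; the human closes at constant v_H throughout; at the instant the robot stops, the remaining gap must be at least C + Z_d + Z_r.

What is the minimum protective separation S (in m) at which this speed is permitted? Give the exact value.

T_s = v_R/a_R = (39/20)/6 = 0.3250 s
robot covers v_R·T_r = 1.9500·0.1500 = 0.2925 m before braking
robot under decel: 1.9500²/(2·6.0000) = 0.3169 m
person approaches 1.8000·(0.1500+0.3250) = 0.8550 m
C+Z_d+Z_r = 0.0800+0.0200+0.0300 = 0.1300 m
S_min ≈ 0.2925+0.3169+0.8550+0.1300  ⇒  S_min = 2551/1600 m

S_min = 2551/1600 m = 1.5944 m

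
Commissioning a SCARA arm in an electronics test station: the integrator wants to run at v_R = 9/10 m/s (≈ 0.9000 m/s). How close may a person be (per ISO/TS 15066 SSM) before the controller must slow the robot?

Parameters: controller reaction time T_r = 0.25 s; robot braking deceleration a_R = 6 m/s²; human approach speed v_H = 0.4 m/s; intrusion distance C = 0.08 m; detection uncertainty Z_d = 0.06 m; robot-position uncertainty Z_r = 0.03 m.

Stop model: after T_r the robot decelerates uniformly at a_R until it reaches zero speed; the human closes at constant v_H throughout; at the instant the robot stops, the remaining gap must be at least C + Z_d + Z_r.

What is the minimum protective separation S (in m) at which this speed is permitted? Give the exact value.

stop time T_s = (9/10)/6 = 0.1500 s
robot covers v_R·T_r = 0.9000·0.2500 = 0.2250 m before braking
robot covers 0.9000·0.1500 − ½·6.0000·0.1500² = 0.0675 m while stopping
person approaches 0.4000·(0.2500+0.1500) = 0.1600 m
residual clearance needed = 0.0800+0.0600+0.0300 = 0.1700 m
S_min ≈ 0.2250+0.0675+0.1600+0.1700  ⇒  S_min = 249/400 m

S_min = 249/400 m = 0.6225 m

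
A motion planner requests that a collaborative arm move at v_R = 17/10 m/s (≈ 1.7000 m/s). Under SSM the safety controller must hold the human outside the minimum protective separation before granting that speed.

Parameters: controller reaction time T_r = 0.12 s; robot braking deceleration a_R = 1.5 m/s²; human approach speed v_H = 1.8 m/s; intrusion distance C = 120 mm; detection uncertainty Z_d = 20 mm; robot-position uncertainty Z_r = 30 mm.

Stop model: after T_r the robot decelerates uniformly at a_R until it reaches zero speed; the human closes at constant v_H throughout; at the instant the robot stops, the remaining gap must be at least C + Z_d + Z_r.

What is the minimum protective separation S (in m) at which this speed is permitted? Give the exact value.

stop time T_s = (17/10)/(3/2) = 1.1333 s
robot covers v_R·T_r = 1.7000·0.1200 = 0.2040 m before braking
robot under decel: 1.7000²/(2·1.5000) = 0.9633 m
human over T_r+T_s: 1.8000·(0.1200+1.1333) = 2.2560 m
residual clearance needed = 0.1200+0.0200+0.0300 = 0.1700 m
S_min ≈ 0.2040+0.9633+2.2560+0.1700  ⇒  S_min = 539/150 m

S_min = 539/150 m = 3.5933 m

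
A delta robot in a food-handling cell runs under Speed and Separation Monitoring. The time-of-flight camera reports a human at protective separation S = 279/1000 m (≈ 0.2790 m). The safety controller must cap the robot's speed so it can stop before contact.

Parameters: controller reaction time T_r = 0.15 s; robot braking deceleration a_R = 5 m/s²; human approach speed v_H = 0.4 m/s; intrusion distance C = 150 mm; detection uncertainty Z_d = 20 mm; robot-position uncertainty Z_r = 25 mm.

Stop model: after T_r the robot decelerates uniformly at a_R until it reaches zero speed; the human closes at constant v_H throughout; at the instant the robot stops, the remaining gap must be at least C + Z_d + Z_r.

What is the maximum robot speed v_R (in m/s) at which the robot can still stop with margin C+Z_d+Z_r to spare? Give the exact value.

v_R_max = 1/10 m/s = 0.1000 m/s

quadratic (1/10)·v² + (23/100)·v + (-3/125) = 0
  disc = (23/100)² − 4·(1/10)·(-3/125) = 1/16 ; √disc = 1/4
  v_R = (−(23/100) + 1/4) / (2·(1/10)) = 1/10 m/s
check:
T_s = v_R/a_R = (1/10)/5 = 0.0200 s
reaction-phase robot travel = 0.1000·0.1500 = 0.0150 m
robot under decel: 0.1000²/(2·5.0000) = 0.0010 m
person approaches 0.4000·(0.1500+0.0200) = 0.0680 m
C+Z_d+Z_r = 0.1500+0.0200+0.0250 = 0.1950 m
sum ≈ 0.0150+0.0010+0.0680+0.1950 ≈ 0.2790 m = S ✓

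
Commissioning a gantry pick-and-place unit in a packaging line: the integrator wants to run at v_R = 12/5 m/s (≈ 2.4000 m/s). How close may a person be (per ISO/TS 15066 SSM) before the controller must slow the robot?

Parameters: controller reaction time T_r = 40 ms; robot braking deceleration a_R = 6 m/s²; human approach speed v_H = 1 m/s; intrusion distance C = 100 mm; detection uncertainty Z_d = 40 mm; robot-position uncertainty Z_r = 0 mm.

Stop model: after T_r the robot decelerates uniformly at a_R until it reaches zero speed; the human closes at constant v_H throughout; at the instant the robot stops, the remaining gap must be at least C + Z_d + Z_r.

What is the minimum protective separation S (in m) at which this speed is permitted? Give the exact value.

S_min = 289/250 m = 1.1560 m

stop time T_s = (12/5)/6 = 0.4000 s
robot in T_r: 2.4000·0.0400 = 0.0960 m
robot under decel: 2.4000²/(2·6.0000) = 0.4800 m
person approaches 1.0000·(0.0400+0.4000) = 0.4400 m
residual clearance needed = 0.1000+0.0400+0.0000 = 0.1400 m
S_min ≈ 0.0960+0.4800+0.4400+0.1400  ⇒  S_min = 289/250 m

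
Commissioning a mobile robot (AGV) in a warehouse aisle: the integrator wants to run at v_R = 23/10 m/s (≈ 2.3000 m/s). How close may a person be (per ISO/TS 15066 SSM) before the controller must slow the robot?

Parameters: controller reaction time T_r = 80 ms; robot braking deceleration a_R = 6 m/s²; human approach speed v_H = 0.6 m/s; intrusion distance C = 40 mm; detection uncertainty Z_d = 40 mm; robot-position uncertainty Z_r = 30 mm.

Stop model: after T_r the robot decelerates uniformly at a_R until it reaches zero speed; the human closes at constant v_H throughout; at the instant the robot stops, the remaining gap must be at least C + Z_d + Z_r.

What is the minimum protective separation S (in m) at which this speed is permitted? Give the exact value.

T_s = v_R/a_R = (23/10)/6 = 0.3833 s
robot in T_r: 2.3000·0.0800 = 0.1840 m
braking distance = 2.3000²/(2·6.0000) = 0.4408 m
human closes 0.6000·0.4633 = 0.2780 m
C+Z_d+Z_r = 0.0400+0.0400+0.0300 = 0.1100 m
S_min ≈ 0.1840+0.4408+0.2780+0.1100  ⇒  S_min = 6077/6000 m

S_min = 6077/6000 m = 1.0128 m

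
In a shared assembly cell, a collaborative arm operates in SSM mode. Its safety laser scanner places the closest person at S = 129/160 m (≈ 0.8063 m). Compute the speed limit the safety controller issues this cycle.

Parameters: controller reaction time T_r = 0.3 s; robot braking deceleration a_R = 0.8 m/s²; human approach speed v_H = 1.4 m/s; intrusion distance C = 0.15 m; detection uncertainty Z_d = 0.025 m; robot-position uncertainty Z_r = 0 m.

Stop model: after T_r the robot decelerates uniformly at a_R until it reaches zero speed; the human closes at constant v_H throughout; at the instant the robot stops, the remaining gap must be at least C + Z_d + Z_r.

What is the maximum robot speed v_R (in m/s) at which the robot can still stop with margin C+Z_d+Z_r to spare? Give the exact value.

v_R_max = 1/10 m/s = 0.1000 m/s

collect terms ⇒ (5/8)·v_R² + (41/20)·v_R + (-169/800) = 0
  disc = (41/20)² − 4·(5/8)·(-169/800) = 7569/1600 ; √disc = 87/40
  v_R = (−(41/20) + 87/40) / (2·(5/8)) = 1/10 m/s
check:
braking lasts T_s = (1/10)/(4/5) = 0.1250 s
reaction-phase robot travel = 0.1000·0.3000 = 0.0300 m
braking distance = 0.1000²/(2·0.8000) = 0.0063 m
human over T_r+T_s: 1.4000·(0.3000+0.1250) = 0.5950 m
residual clearance needed = 0.1500+0.0250+0.0000 = 0.1750 m
sum ≈ 0.0300+0.0063+0.5950+0.1750 ≈ 0.8063 m = S ✓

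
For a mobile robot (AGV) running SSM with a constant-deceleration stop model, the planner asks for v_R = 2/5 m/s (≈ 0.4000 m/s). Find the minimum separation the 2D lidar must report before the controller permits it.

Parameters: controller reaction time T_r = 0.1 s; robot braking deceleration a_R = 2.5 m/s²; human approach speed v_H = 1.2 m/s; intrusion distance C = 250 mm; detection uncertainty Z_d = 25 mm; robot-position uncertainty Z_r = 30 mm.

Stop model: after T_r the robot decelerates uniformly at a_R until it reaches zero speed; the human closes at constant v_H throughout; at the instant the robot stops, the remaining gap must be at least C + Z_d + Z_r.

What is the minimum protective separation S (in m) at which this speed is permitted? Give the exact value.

stop time T_s = (2/5)/(5/2) = 0.1600 s
reaction-phase robot travel = 0.4000·0.1000 = 0.0400 m
braking distance = 0.4000²/(2·2.5000) = 0.0320 m
human closes 1.2000·0.2600 = 0.3120 m
margins: 0.2500+0.0250+0.0300 = 0.3050 m
S_min ≈ 0.0400+0.0320+0.3120+0.3050  ⇒  S_min = 689/1000 m

S_min = 689/1000 m = 0.6890 m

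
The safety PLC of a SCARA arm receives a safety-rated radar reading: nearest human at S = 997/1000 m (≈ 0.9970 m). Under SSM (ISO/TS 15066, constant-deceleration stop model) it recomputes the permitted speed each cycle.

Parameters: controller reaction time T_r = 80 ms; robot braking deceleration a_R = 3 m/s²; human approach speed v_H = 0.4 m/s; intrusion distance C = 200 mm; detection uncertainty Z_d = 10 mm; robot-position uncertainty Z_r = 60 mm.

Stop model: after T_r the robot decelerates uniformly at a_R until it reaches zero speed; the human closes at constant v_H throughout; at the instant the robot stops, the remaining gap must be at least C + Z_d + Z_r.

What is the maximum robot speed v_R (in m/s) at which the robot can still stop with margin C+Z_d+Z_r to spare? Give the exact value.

collect terms ⇒ (1/6)·v_R² + (16/75)·v_R + (-139/200) = 0
  disc = (16/75)² − 4·(1/6)·(-139/200) = 11449/22500 ; √disc = 107/150
  v_R = (−(16/75) + 107/150) / (2·(1/6)) = 3/2 m/s
check:
stop time T_s = (3/2)/3 = 0.5000 s
robot in T_r: 1.5000·0.0800 = 0.1200 m
robot covers 1.5000·0.5000 − ½·3.0000·0.5000² = 0.3750 m while stopping
human closes 0.4000·0.5800 = 0.2320 m
residual clearance needed = 0.2000+0.0100+0.0600 = 0.2700 m
sum ≈ 0.1200+0.3750+0.2320+0.2700 ≈ 0.9970 m = S ✓

v_R_max = 3/2 m/s = 1.5000 m/s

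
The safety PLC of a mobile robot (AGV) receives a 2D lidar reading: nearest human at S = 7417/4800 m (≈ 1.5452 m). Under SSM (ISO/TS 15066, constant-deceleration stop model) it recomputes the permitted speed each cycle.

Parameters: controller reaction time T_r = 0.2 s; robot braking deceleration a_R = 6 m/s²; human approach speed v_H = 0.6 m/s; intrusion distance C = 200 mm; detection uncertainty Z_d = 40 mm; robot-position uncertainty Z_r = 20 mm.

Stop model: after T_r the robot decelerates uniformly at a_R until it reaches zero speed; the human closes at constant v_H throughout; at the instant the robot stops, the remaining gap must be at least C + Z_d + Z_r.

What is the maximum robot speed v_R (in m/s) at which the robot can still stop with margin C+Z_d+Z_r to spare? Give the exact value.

v_R_max = 47/20 m/s = 2.3500 m/s

collect terms ⇒ (1/12)·v_R² + (3/10)·v_R + (-5593/4800) = 0
  disc = (3/10)² − 4·(1/12)·(-5593/4800) = 6889/14400 ; √disc = 83/120
  v_R = (−(3/10) + 83/120) / (2·(1/12)) = 47/20 m/s
check:
T_s = v_R/a_R = (47/20)/6 = 0.3917 s
robot in T_r: 2.3500·0.2000 = 0.4700 m
robot under decel: 2.3500²/(2·6.0000) = 0.4602 m
human closes 0.6000·0.5917 = 0.3550 m
residual clearance needed = 0.2000+0.0400+0.0200 = 0.2600 m
sum ≈ 0.4700+0.4602+0.3550+0.2600 ≈ 1.5452 m = S ✓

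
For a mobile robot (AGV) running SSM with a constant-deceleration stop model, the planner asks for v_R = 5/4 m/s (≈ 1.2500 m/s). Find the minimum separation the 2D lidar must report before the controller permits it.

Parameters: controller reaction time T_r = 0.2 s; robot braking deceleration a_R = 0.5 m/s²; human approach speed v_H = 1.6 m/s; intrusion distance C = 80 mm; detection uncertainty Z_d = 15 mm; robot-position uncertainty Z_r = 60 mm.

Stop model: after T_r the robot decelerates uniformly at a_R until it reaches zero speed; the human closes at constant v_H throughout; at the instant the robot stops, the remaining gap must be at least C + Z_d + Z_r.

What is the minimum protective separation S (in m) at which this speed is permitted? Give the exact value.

stop time T_s = (5/4)/(1/2) = 2.5000 s
robot covers v_R·T_r = 1.2500·0.2000 = 0.2500 m before braking
robot covers 1.2500·2.5000 − ½·0.5000·2.5000² = 1.5625 m while stopping
human over T_r+T_s: 1.6000·(0.2000+2.5000) = 4.3200 m
C+Z_d+Z_r = 0.0800+0.0150+0.0600 = 0.1550 m
S_min ≈ 0.2500+1.5625+4.3200+0.1550  ⇒  S_min = 503/80 m

S_min = 503/80 m = 6.2875 m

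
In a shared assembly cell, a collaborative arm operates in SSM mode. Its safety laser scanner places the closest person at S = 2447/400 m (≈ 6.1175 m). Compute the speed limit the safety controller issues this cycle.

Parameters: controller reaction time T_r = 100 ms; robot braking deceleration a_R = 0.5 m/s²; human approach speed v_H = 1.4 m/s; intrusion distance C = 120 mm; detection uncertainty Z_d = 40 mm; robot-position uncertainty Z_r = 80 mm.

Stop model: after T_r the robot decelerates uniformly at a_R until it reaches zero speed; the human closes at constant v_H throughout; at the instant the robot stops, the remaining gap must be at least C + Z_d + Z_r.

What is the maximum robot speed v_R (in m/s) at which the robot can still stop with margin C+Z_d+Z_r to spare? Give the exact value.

v_R_max = 27/20 m/s = 1.3500 m/s

collect terms ⇒ (1)·v_R² + (29/10)·v_R + (-459/80) = 0
  disc = (29/10)² − 4·(1)·(-459/80) = 784/25 ; √disc = 28/5
  v_R = (−(29/10) + 28/5) / (2·(1)) = 27/20 m/s
check:
stop time T_s = (27/20)/(1/2) = 2.7000 s
reaction-phase robot travel = 1.3500·0.1000 = 0.1350 m
robot under decel: 1.3500²/(2·0.5000) = 1.8225 m
human over T_r+T_s: 1.4000·(0.1000+2.7000) = 3.9200 m
margins: 0.1200+0.0400+0.0800 = 0.2400 m
sum ≈ 0.1350+1.8225+3.9200+0.2400 ≈ 6.1175 m = S ✓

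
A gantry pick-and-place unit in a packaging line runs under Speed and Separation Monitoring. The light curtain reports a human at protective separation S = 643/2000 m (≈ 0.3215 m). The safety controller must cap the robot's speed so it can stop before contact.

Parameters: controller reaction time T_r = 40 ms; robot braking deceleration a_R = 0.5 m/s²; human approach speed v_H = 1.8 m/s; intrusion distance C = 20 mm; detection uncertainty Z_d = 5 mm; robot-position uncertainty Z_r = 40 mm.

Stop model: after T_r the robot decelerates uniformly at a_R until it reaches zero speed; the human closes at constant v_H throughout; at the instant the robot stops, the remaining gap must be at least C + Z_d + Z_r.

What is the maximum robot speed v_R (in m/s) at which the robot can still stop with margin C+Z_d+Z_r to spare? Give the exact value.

v_R_max = 1/20 m/s = 0.0500 m/s

at the boundary: (1)·v² + (91/25)·v + (-369/2000) = 0
  disc = (91/25)² − 4·(1)·(-369/2000) = 34969/2500 ; √disc = 187/50
  v_R = (−(91/25) + 187/50) / (2·(1)) = 1/20 m/s
check:
stop time T_s = (1/20)/(1/2) = 0.1000 s
robot in T_r: 0.0500·0.0400 = 0.0020 m
robot under decel: 0.0500²/(2·0.5000) = 0.0025 m
human closes 1.8000·0.1400 = 0.2520 m
C+Z_d+Z_r = 0.0200+0.0050+0.0400 = 0.0650 m
sum ≈ 0.0020+0.0025+0.2520+0.0650 ≈ 0.3215 m = S ✓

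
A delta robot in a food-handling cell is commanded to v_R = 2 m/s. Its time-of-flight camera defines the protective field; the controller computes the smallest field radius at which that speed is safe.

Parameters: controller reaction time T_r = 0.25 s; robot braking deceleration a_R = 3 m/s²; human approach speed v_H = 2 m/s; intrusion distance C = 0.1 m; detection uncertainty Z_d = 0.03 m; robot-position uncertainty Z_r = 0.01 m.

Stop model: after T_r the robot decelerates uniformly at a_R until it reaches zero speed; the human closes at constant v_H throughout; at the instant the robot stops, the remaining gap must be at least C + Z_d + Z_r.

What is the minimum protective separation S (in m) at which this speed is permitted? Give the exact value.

T_s = v_R/a_R = 2/3 = 0.6667 s
robot covers v_R·T_r = 2.0000·0.2500 = 0.5000 m before braking
braking distance = 2.0000²/(2·3.0000) = 0.6667 m
human over T_r+T_s: 2.0000·(0.2500+0.6667) = 1.8333 m
C+Z_d+Z_r = 0.1000+0.0300+0.0100 = 0.1400 m
S_min ≈ 0.5000+0.6667+1.8333+0.1400  ⇒  S_min = 157/50 m

S_min = 157/50 m = 3.1400 m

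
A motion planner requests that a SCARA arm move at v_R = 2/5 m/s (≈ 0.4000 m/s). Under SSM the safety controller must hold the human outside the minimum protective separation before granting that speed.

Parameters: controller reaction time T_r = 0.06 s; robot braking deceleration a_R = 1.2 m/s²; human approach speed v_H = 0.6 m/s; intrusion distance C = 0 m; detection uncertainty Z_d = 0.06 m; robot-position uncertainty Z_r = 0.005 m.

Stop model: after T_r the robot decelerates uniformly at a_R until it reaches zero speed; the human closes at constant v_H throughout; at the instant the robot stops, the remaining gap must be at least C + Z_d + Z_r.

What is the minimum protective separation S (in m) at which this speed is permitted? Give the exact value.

S_min = 47/120 m = 0.3917 m

stop time T_s = (2/5)/(6/5) = 0.3333 s
robot in T_r: 0.4000·0.0600 = 0.0240 m
robot covers 0.4000·0.3333 − ½·1.2000·0.3333² = 0.0667 m while stopping
human closes 0.6000·0.3933 = 0.2360 m
residual clearance needed = 0.0000+0.0600+0.0050 = 0.0650 m
S_min ≈ 0.0240+0.0667+0.2360+0.0650  ⇒  S_min = 47/120 m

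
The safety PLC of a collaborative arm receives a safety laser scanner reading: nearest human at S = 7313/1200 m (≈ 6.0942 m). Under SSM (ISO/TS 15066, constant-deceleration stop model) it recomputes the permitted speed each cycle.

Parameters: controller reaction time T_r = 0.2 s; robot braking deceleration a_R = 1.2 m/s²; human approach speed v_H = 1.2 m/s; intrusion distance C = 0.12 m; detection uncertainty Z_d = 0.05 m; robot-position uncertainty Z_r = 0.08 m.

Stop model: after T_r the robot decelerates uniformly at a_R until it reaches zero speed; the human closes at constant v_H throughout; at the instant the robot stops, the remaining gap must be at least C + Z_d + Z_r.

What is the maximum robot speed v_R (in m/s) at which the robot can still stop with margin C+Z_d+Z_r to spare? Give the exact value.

quadratic (5/12)·v² + (6/5)·v + (-269/48) = 0
  disc = (6/5)² − 4·(5/12)·(-269/48) = 38809/3600 ; √disc = 197/60
  v_R = (−(6/5) + 197/60) / (2·(5/12)) = 5/2 m/s
check:
stop time T_s = (5/2)/(6/5) = 2.0833 s
robot in T_r: 2.5000·0.2000 = 0.5000 m
braking distance = 2.5000²/(2·1.2000) = 2.6042 m
person approaches 1.2000·(0.2000+2.0833) = 2.7400 m
C+Z_d+Z_r = 0.1200+0.0500+0.0800 = 0.2500 m
sum ≈ 0.5000+2.6042+2.7400+0.2500 ≈ 6.0942 m = S ✓

v_R_max = 5/2 m/s = 2.5000 m/s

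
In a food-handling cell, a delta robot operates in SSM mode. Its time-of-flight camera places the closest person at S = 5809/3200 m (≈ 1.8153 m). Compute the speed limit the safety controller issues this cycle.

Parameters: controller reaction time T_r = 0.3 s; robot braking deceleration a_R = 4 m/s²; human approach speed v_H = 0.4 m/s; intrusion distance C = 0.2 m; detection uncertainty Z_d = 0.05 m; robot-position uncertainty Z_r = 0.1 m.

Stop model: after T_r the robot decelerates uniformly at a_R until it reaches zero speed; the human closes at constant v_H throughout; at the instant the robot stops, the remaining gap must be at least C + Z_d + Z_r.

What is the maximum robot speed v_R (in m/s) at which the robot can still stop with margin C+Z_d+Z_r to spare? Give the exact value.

at the boundary: (1/8)·v² + (2/5)·v + (-861/640) = 0
  disc = (2/5)² − 4·(1/8)·(-861/640) = 5329/6400 ; √disc = 73/80
  v_R = (−(2/5) + 73/80) / (2·(1/8)) = 41/20 m/s
check:
braking lasts T_s = (41/20)/4 = 0.5125 s
robot covers v_R·T_r = 2.0500·0.3000 = 0.6150 m before braking
robot under decel: 2.0500²/(2·4.0000) = 0.5253 m
person approaches 0.4000·(0.3000+0.5125) = 0.3250 m
margins: 0.2000+0.0500+0.1000 = 0.3500 m
sum ≈ 0.6150+0.5253+0.3250+0.3500 ≈ 1.8153 m = S ✓

v_R_max = 41/20 m/s = 2.0500 m/s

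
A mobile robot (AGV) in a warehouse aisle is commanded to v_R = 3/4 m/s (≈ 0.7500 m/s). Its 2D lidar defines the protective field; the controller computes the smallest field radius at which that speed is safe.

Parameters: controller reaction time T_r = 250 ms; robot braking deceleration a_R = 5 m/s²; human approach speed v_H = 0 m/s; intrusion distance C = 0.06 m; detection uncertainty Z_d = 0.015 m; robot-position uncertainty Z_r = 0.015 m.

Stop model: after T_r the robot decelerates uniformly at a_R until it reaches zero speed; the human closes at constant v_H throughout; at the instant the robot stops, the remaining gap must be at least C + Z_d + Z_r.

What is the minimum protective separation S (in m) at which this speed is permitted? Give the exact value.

S_min = 267/800 m = 0.3337 m

braking lasts T_s = (3/4)/5 = 0.1500 s
robot covers v_R·T_r = 0.7500·0.2500 = 0.1875 m before braking
robot covers 0.7500·0.1500 − ½·5.0000·0.1500² = 0.0563 m while stopping
human closes 0.0000·0.4000 = 0.0000 m
residual clearance needed = 0.0600+0.0150+0.0150 = 0.0900 m
S_min ≈ 0.1875+0.0563+0.0000+0.0900  ⇒  S_min = 267/800 m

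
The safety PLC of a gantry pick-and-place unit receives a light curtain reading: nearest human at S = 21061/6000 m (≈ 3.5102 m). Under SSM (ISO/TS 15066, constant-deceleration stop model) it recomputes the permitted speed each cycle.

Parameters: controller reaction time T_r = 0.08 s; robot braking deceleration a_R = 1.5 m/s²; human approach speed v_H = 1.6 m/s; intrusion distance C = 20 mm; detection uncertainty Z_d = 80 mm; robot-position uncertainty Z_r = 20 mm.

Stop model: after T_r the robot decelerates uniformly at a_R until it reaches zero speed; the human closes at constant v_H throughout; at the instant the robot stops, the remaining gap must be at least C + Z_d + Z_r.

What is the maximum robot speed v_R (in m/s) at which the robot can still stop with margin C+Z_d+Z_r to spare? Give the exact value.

at the boundary: (1/3)·v² + (86/75)·v + (-19573/6000) = 0
  disc = (86/75)² − 4·(1/3)·(-19573/6000) = 14161/2500 ; √disc = 119/50
  v_R = (−(86/75) + 119/50) / (2·(1/3)) = 37/20 m/s
check:
braking lasts T_s = (37/20)/(3/2) = 1.2333 s
reaction-phase robot travel = 1.8500·0.0800 = 0.1480 m
robot under decel: 1.8500²/(2·1.5000) = 1.1408 m
human over T_r+T_s: 1.6000·(0.0800+1.2333) = 2.1013 m
margins: 0.0200+0.0800+0.0200 = 0.1200 m
sum ≈ 0.1480+1.1408+2.1013+0.1200 ≈ 3.5102 m = S ✓

v_R_max = 37/20 m/s = 1.8500 m/s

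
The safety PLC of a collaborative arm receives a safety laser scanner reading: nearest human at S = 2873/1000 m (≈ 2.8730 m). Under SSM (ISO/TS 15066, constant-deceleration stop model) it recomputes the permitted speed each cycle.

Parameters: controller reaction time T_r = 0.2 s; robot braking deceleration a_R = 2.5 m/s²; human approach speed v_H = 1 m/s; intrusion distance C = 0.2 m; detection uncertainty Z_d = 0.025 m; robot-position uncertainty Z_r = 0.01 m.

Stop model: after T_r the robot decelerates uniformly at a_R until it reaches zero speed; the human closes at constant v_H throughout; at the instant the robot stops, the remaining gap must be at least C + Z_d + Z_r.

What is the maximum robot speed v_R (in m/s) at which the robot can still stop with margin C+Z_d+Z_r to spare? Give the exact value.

v_R_max = 23/10 m/s = 2.3000 m/s

at the boundary: (1/5)·v² + (3/5)·v + (-1219/500) = 0
  disc = (3/5)² − 4·(1/5)·(-1219/500) = 1444/625 ; √disc = 38/25
  v_R = (−(3/5) + 38/25) / (2·(1/5)) = 23/10 m/s
check:
T_s = v_R/a_R = (23/10)/(5/2) = 0.9200 s
robot in T_r: 2.3000·0.2000 = 0.4600 m
robot under decel: 2.3000²/(2·2.5000) = 1.0580 m
human over T_r+T_s: 1.0000·(0.2000+0.9200) = 1.1200 m
margins: 0.2000+0.0250+0.0100 = 0.2350 m
sum ≈ 0.4600+1.0580+1.1200+0.2350 ≈ 2.8730 m = S ✓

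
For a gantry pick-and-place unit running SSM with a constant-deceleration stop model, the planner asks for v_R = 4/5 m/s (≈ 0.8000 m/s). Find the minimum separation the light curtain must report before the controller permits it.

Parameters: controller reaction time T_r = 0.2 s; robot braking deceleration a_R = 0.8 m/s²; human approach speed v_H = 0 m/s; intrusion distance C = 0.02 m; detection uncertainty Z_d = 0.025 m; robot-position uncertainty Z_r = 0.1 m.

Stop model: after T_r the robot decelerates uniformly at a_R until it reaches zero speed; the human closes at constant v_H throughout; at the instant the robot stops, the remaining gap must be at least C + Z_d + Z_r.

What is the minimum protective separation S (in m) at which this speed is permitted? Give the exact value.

braking lasts T_s = (4/5)/(4/5) = 1.0000 s
robot covers v_R·T_r = 0.8000·0.2000 = 0.1600 m before braking
robot covers 0.8000·1.0000 − ½·0.8000·1.0000² = 0.4000 m while stopping
human closes 0.0000·1.2000 = 0.0000 m
margins: 0.0200+0.0250+0.1000 = 0.1450 m
S_min ≈ 0.1600+0.4000+0.0000+0.1450  ⇒  S_min = 141/200 m

S_min = 141/200 m = 0.7050 m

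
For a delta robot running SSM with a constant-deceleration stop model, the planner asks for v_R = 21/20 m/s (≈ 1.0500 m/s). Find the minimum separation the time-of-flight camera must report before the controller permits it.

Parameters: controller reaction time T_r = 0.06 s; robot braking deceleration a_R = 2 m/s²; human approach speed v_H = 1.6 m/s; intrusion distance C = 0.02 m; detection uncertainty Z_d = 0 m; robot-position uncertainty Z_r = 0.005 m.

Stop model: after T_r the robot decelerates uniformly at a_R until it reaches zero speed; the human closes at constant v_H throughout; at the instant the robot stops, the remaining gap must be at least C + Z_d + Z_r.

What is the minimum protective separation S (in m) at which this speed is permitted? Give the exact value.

T_s = v_R/a_R = (21/20)/2 = 0.5250 s
reaction-phase robot travel = 1.0500·0.0600 = 0.0630 m
braking distance = 1.0500²/(2·2.0000) = 0.2756 m
human closes 1.6000·0.5850 = 0.9360 m
residual clearance needed = 0.0200+0.0000+0.0050 = 0.0250 m
S_min ≈ 0.0630+0.2756+0.9360+0.0250  ⇒  S_min = 10397/8000 m

S_min = 10397/8000 m = 1.2996 m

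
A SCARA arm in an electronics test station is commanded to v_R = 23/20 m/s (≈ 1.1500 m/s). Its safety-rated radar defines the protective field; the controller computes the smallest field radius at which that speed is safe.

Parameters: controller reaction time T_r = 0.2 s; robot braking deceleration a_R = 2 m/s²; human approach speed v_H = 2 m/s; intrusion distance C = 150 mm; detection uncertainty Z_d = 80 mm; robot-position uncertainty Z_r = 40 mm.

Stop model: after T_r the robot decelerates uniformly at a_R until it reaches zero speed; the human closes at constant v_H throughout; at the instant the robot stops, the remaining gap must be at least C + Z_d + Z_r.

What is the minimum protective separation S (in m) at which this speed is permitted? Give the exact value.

stop time T_s = (23/20)/2 = 0.5750 s
reaction-phase robot travel = 1.1500·0.2000 = 0.2300 m
robot covers 1.1500·0.5750 − ½·2.0000·0.5750² = 0.3306 m while stopping
human closes 2.0000·0.7750 = 1.5500 m
residual clearance needed = 0.1500+0.0800+0.0400 = 0.2700 m
S_min ≈ 0.2300+0.3306+1.5500+0.2700  ⇒  S_min = 3809/1600 m

S_min = 3809/1600 m = 2.3806 m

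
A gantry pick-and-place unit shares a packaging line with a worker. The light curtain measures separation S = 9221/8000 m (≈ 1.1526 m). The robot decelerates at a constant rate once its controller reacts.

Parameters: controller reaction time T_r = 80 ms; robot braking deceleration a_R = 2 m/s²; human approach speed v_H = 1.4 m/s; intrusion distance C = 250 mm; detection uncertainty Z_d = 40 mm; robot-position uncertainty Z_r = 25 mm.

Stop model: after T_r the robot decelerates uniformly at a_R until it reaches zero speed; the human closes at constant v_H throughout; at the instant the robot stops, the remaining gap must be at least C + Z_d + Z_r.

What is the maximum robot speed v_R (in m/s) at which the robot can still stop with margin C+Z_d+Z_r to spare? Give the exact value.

v_R_max = 3/4 m/s = 0.7500 m/s

collect terms ⇒ (1/4)·v_R² + (39/50)·v_R + (-1161/1600) = 0
  disc = (39/50)² − 4·(1/4)·(-1161/1600) = 53361/40000 ; √disc = 231/200
  v_R = (−(39/50) + 231/200) / (2·(1/4)) = 3/4 m/s
check:
braking lasts T_s = (3/4)/2 = 0.3750 s
robot covers v_R·T_r = 0.7500·0.0800 = 0.0600 m before braking
braking distance = 0.7500²/(2·2.0000) = 0.1406 m
human over T_r+T_s: 1.4000·(0.0800+0.3750) = 0.6370 m
margins: 0.2500+0.0400+0.0250 = 0.3150 m
sum ≈ 0.0600+0.1406+0.6370+0.3150 ≈ 1.1526 m = S ✓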